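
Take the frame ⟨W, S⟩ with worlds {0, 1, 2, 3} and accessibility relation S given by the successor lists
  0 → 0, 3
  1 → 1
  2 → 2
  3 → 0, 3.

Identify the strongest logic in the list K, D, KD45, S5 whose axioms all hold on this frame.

Serial (axiom D): yes — every world has a successor (e.g. 0 S 0).
Euclidean (axiom 5): yes — any two successors of a common world are S-related.
Transitive (axiom 4): yes — every two-step S-path is closed by a direct edge.
Reflexive (axiom T): yes — every world is S-related to itself.
So F validates K, D, KD45, S5. The strongest is S5.

S5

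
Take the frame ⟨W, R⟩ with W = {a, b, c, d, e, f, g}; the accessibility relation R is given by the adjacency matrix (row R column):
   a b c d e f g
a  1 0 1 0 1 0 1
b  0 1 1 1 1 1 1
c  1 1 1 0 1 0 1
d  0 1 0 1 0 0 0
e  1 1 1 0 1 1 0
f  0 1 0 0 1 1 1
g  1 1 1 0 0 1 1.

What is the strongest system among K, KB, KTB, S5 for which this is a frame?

KTB

Symmetric (axiom B): yes — every pair in R has its reverse in R.
Reflexive (axiom T): yes — every world is R-related to itself.
Euclidean (axiom 5): no — a R e and a R g, but not e R g.
So F validates K, KB, KTB; S5 would additionally require R to be Euclidean. The strongest is KTB.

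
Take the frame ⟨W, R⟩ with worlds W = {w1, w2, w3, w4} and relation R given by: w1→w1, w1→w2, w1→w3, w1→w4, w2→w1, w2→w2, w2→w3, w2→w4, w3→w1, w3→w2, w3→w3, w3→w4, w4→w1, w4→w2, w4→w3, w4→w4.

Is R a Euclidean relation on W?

Yes

Euclidean: yes — any two successors of a common world are R-related.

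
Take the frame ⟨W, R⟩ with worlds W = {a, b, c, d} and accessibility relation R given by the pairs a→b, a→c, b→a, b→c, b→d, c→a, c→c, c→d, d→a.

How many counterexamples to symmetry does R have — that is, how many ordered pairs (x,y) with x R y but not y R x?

4

Enumerating: (b,c), (b,d), (c,d), (d,a).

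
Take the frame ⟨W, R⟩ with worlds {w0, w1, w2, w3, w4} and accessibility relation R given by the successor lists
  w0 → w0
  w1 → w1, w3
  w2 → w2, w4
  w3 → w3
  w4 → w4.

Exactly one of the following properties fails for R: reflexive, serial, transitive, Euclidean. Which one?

Euclidean

Reflexive: yes — every world is R-related to itself.
Serial: yes — every world has a successor (e.g. w0 R w0).
Transitive: yes — every two-step R-path is closed by a direct edge.
Euclidean: no — w1 R w3 and w1 R w1, but not w3 R w1.
Only Euclidean fails.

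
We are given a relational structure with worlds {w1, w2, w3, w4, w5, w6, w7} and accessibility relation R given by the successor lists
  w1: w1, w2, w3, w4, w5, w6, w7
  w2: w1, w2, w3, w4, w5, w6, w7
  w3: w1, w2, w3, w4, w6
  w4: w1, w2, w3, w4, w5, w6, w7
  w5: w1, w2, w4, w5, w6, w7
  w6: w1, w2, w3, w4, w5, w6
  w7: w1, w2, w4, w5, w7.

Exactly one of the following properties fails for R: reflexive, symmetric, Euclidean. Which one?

Euclidean

Reflexive: yes — every world is R-related to itself.
Symmetric: yes — every pair in R has its reverse in R.
Euclidean: no — w1 R w3 and w1 R w5, but not w3 R w5.
Only Euclidean fails.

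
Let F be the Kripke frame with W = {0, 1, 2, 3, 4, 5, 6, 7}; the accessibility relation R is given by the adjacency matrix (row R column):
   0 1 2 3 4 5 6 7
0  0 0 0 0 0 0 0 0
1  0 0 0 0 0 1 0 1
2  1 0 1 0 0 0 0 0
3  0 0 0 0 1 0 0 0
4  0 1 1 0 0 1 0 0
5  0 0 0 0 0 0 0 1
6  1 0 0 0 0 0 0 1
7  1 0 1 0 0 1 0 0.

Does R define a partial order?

No

Reflexive: no — 0 is not related to itself.
Transitive: no — 1 R 7 and 7 R 0, but not 1 R 0.
Antisymmetric: no — 5 R 7 and 7 R 5 with 5 ≠ 7.
So R is not a partial order.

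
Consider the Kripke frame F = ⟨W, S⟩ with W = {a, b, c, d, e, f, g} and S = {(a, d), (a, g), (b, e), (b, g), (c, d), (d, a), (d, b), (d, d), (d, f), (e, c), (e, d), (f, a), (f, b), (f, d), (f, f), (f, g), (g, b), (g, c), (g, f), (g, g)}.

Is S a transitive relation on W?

Transitive: no — a S d and d S b, but not a S b.

No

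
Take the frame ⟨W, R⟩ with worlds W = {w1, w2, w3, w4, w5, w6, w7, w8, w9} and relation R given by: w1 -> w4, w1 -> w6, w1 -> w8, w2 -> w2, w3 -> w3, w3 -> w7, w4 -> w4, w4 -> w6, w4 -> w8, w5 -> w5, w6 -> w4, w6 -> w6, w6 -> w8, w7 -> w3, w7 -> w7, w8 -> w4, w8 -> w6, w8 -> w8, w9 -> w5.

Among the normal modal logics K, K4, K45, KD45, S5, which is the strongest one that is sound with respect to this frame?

KD45

Transitive (axiom 4): yes — every two-step R-path is closed by a direct edge.
Euclidean (axiom 5): yes — any two successors of a common world are R-related.
Serial (axiom D): yes — every world has a successor (e.g. w1 R w4).
Reflexive (axiom T): no — w1 is not related to itself.
So F validates K, K4, K45, KD45; S5 would additionally require R to be reflexive. The strongest is KD45.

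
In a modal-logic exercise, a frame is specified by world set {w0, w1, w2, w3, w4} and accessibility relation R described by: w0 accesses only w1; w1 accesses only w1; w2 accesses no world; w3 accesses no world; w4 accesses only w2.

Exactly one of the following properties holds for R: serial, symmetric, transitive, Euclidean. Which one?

transitive

Serial: no — w2 has no R-successor.
Symmetric: no — w0 R w1 but not w1 R w0.
Transitive: yes — every two-step R-path is closed by a direct edge.
Euclidean: no — w4 R w2 and w4 R w2, but not w2 R w2.
Only transitive holds.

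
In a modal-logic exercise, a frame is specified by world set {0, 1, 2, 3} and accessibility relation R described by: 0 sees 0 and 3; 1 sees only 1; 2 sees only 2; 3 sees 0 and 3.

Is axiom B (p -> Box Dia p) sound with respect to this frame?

By correspondence theory, B is valid on a frame iff R is symmetric.
Symmetric: yes — every pair in R has its reverse in R.

Yes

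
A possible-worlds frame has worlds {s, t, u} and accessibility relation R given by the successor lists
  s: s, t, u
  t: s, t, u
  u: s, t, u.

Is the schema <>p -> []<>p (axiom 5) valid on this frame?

Axiom 5 corresponds to the accessibility relation being Euclidean.
Euclidean: yes — any two successors of a common world are R-related.

Yes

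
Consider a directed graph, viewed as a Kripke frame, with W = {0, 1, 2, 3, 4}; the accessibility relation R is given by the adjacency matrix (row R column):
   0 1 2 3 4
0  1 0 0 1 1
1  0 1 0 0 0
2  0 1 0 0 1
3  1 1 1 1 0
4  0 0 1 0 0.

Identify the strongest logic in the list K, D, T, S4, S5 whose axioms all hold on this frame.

D

Serial (axiom D): yes — every world has a successor (e.g. 0 R 0).
Reflexive (axiom T): no — 2 is not related to itself.
Transitive (axiom 4): no — 0 R 3 and 3 R 1, but not 0 R 1.
Euclidean (axiom 5): no — 0 R 3 and 0 R 4, but not 3 R 4.
So F validates K, D; T would additionally require R to be reflexive. The strongest is D.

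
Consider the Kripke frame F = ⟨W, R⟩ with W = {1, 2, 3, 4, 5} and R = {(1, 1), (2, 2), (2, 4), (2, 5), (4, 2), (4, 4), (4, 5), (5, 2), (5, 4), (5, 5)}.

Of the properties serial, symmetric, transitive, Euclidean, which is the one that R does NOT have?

serial

Serial: no — 3 has no R-successor.
Symmetric: yes — every pair in R has its reverse in R.
Transitive: yes — every two-step R-path is closed by a direct edge.
Euclidean: yes — any two successors of a common world are R-related.
Only serial fails.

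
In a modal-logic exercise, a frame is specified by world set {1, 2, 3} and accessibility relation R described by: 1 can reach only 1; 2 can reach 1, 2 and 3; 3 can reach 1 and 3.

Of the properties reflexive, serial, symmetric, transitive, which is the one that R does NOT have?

symmetric

Reflexive: yes — every world is R-related to itself.
Serial: yes — every world has a successor (e.g. 1 R 1).
Symmetric: no — 2 R 1 but not 1 R 2.
Transitive: yes — every two-step R-path is closed by a direct edge.
Only symmetric fails.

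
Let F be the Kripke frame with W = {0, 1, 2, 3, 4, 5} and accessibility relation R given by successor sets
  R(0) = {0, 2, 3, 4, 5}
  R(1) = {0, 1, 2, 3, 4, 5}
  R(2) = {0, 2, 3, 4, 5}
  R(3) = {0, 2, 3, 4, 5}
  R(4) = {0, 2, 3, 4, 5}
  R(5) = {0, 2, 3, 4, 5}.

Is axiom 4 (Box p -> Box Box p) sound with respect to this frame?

By correspondence theory, 4 is valid on a frame iff R is transitive.
Transitive: yes — every two-step R-path is closed by a direct edge.

Yes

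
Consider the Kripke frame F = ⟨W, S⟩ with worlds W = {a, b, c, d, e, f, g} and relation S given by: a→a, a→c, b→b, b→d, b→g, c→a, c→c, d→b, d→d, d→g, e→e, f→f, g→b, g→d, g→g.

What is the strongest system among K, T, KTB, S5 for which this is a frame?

Reflexive (axiom T): yes — every world is S-related to itself.
Symmetric (axiom B): yes — every pair in S has its reverse in S.
Euclidean (axiom 5): yes — any two successors of a common world are S-related.
So F validates K, T, KTB, S5. The strongest is S5.

S5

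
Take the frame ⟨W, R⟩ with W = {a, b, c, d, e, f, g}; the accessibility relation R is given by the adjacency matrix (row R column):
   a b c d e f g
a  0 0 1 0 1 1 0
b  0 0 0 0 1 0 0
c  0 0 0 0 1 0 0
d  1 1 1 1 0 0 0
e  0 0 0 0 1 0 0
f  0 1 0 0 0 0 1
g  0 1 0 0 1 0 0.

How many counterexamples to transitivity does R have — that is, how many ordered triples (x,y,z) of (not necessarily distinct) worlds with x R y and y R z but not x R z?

Enumerating: (a,f,b), (a,f,g), (d,a,e), (d,a,f), (d,b,e), (d,c,e), (f,b,e), (f,g,e).

8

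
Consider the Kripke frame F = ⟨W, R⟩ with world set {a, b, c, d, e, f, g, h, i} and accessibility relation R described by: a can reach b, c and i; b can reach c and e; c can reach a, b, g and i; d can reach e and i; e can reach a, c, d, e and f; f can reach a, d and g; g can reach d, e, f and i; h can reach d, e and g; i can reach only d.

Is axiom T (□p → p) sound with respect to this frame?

Axiom T corresponds to the accessibility relation being reflexive.
Reflexive: no — a is not related to itself.

No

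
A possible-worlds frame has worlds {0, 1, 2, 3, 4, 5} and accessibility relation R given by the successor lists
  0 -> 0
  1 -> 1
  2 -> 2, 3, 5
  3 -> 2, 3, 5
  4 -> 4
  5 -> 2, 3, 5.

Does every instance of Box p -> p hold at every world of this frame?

By correspondence theory, T is valid on a frame iff R is reflexive.
Reflexive: yes — every world is R-related to itself.

Yes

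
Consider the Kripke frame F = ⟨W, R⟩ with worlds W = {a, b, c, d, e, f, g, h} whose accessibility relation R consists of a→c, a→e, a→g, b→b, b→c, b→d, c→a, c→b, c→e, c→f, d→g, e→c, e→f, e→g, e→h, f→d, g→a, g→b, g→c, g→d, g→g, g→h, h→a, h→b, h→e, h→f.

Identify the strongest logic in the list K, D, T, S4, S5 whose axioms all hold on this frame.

D

Serial (axiom D): yes — every world has a successor (e.g. a R c).
Reflexive (axiom T): no — a is not related to itself.
Transitive (axiom 4): no — a R c and c R b, but not a R b.
Euclidean (axiom 5): no — a R c and a R g, but not c R g.
So F validates K, D; T would additionally require R to be reflexive. The strongest is D.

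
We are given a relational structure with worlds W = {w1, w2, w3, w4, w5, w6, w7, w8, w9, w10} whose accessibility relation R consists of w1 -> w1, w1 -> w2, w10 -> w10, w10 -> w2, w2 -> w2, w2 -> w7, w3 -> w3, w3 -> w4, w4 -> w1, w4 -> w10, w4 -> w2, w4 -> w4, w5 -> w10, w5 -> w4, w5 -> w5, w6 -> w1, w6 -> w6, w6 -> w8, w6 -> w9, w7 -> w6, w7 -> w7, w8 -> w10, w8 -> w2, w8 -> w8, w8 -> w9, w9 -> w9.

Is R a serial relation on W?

Yes

Serial: yes — every world has a successor (e.g. w1 R w1).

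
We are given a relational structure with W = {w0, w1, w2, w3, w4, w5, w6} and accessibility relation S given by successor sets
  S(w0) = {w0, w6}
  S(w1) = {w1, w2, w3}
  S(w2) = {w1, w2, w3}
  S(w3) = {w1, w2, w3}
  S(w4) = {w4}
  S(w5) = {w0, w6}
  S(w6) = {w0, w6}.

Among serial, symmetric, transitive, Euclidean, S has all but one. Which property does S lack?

symmetric

Serial: yes — every world has a successor (e.g. w0 S w0).
Symmetric: no — w5 S w0 but not w0 S w5.
Transitive: yes — every two-step S-path is closed by a direct edge.
Euclidean: yes — any two successors of a common world are S-related.
Only symmetric fails.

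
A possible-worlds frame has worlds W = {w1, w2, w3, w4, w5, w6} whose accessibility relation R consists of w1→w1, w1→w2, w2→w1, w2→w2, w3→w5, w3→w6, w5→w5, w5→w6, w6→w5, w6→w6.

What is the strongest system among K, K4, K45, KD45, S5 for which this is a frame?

K45

Transitive (axiom 4): yes — every two-step R-path is closed by a direct edge.
Euclidean (axiom 5): yes — any two successors of a common world are R-related.
Serial (axiom D): no — w4 has no R-successor.
Reflexive (axiom T): no — w3 is not related to itself.
So F validates K, K4, K45; KD45 would additionally require R to be serial. The strongest is K45.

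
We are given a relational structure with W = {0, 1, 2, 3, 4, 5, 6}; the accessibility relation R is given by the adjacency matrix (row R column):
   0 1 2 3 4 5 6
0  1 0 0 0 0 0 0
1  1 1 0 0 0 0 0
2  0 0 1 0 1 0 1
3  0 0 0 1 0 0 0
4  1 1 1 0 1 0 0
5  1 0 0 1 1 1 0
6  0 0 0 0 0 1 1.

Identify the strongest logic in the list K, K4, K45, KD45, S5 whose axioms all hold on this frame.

Transitive (axiom 4): no — 2 R 4 and 4 R 0, but not 2 R 0.
Euclidean (axiom 5): no — 2 R 4 and 2 R 6, but not 4 R 6.
Serial (axiom D): yes — every world has a successor (e.g. 0 R 0).
Reflexive (axiom T): yes — every world is R-related to itself.
So F validates K; K4 would additionally require R to be transitive. The strongest is K.

K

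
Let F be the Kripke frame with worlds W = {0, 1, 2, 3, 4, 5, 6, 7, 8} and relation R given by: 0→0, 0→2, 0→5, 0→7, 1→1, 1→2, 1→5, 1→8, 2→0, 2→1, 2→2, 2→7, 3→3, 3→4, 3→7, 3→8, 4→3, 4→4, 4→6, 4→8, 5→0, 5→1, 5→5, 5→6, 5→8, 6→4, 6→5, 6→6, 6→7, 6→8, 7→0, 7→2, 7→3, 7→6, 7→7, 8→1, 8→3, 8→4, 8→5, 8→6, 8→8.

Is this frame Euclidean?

No

Euclidean: no — 0 R 2 and 0 R 5, but not 2 R 5.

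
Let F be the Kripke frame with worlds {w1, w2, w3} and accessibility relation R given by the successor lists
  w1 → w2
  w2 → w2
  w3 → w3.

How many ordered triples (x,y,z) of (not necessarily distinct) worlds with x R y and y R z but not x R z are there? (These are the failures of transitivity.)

R is transitive; there are no such tuples.

0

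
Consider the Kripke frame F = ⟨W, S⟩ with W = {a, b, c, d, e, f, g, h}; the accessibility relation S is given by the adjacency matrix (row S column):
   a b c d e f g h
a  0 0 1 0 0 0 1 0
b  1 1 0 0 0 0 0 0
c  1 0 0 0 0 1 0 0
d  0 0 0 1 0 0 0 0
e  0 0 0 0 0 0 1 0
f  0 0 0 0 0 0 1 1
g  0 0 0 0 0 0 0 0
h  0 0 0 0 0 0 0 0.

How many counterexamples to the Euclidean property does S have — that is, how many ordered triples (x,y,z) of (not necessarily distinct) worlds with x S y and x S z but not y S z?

15

Enumerating: (a,c,c), (a,c,g), (a,g,c), (a,g,g), (b,a,a), (b,a,b), (c,a,a), (c,a,f), (c,f,a), (c,f,f), (e,g,g), (f,g,g), (f,g,h), (f,h,g), (f,h,h).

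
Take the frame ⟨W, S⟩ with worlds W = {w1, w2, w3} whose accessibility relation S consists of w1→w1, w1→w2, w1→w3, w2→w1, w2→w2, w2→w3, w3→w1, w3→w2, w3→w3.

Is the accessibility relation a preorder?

Yes

Reflexive: yes — every world is S-related to itself.
Transitive: yes — every two-step S-path is closed by a direct edge.
So S is a preorder.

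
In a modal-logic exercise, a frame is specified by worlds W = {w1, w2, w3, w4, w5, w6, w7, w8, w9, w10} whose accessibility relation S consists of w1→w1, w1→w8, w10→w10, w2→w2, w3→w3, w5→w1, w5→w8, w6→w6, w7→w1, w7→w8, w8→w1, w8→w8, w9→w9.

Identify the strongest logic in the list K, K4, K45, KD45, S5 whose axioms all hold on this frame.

K45

Transitive (axiom 4): yes — every two-step S-path is closed by a direct edge.
Euclidean (axiom 5): yes — any two successors of a common world are S-related.
Serial (axiom D): no — w4 has no S-successor.
Reflexive (axiom T): no — w4 is not related to itself.
So F validates K, K4, K45; KD45 would additionally require S to be serial. The strongest is K45.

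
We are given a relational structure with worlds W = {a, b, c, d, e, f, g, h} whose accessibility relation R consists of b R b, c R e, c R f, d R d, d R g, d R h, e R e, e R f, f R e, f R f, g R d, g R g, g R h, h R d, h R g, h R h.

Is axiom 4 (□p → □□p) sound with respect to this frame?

Yes

Axiom 4 corresponds to the accessibility relation being transitive.
Transitive: yes — every two-step R-path is closed by a direct edge.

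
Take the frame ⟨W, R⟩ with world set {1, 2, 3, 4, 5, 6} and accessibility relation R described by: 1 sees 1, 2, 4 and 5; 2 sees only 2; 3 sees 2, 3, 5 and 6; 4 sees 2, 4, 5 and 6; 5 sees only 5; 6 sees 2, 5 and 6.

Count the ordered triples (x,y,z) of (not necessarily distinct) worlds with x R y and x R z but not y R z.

Enumerating: (1,2,1), (1,2,4), (1,2,5), (1,4,1), (1,5,1), (1,5,2), (1,5,4), (3,2,3), (3,2,5), (3,2,6), (3,5,2), (3,5,3), … and 13 more.
Total: 25.

25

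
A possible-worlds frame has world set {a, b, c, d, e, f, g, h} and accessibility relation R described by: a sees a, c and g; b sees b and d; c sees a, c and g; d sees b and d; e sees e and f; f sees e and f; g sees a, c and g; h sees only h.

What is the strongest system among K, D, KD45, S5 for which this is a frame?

Serial (axiom D): yes — every world has a successor (e.g. a R a).
Euclidean (axiom 5): yes — any two successors of a common world are R-related.
Transitive (axiom 4): yes — every two-step R-path is closed by a direct edge.
Reflexive (axiom T): yes — every world is R-related to itself.
So F validates K, D, KD45, S5. The strongest is S5.

S5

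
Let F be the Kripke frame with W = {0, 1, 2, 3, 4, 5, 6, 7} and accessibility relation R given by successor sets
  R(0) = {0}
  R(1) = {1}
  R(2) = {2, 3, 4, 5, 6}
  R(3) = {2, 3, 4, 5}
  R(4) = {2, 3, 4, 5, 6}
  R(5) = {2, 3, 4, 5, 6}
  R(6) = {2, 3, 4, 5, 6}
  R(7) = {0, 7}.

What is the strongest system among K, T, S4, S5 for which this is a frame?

Reflexive (axiom T): yes — every world is R-related to itself.
Transitive (axiom 4): no — 3 R 2 and 2 R 6, but not 3 R 6.
Euclidean (axiom 5): no — 2 R 3 and 2 R 6, but not 3 R 6.
So F validates K, T; S4 would additionally require R to be transitive. The strongest is T.

T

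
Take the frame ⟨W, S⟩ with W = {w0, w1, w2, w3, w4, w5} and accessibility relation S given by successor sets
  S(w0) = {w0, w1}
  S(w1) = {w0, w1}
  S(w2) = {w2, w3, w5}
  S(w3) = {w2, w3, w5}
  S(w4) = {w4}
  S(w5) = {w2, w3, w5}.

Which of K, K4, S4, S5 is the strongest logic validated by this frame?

S5

Transitive (axiom 4): yes — every two-step S-path is closed by a direct edge.
Reflexive (axiom T): yes — every world is S-related to itself.
Euclidean (axiom 5): yes — any two successors of a common world are S-related.
So F validates K, K4, S4, S5. The strongest is S5.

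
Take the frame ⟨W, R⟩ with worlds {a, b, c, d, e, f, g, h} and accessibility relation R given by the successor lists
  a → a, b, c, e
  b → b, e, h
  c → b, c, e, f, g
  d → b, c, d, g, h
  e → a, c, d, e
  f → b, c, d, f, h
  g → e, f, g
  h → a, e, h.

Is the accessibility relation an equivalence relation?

No

Reflexive: yes — every world is R-related to itself.
Symmetric: no — a R b but not b R a.
Transitive: no — a R b and b R h, but not a R h.
So R is not an equivalence relation.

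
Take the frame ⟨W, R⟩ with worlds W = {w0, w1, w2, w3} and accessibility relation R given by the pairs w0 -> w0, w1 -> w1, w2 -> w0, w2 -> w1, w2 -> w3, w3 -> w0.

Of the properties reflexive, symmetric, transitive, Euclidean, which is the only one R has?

transitive

Reflexive: no — w2 is not related to itself.
Symmetric: no — w2 R w0 but not w0 R w2.
Transitive: yes — every two-step R-path is closed by a direct edge.
Euclidean: no — w2 R w0 and w2 R w1, but not w0 R w1.
Only transitive holds.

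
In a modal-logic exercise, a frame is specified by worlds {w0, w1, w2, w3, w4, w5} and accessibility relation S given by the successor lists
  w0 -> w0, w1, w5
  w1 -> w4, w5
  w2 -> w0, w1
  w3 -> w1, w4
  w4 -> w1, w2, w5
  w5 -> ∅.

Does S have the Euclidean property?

No

Euclidean: no — w0 S w5 and w0 S w1, but not w5 S w1.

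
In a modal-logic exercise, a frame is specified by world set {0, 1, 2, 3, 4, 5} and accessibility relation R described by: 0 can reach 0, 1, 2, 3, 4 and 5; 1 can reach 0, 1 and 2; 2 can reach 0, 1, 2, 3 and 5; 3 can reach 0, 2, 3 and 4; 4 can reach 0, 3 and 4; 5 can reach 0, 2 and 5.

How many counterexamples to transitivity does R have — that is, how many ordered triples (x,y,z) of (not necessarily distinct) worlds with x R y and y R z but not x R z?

20

Enumerating: (1,0,3), (1,0,4), (1,0,5), (1,2,3), (1,2,5), (2,0,4), (2,3,4), (3,0,1), (3,0,5), (3,2,1), (3,2,5), (4,0,1), … and 8 more.
Total: 20.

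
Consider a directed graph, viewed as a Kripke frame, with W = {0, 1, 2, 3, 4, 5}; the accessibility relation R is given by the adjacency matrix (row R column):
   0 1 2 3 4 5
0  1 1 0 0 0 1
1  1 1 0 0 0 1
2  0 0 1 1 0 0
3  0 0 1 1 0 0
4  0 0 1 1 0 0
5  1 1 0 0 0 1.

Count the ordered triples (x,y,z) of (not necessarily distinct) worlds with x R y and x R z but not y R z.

0

R is Euclidean; there are no such tuples.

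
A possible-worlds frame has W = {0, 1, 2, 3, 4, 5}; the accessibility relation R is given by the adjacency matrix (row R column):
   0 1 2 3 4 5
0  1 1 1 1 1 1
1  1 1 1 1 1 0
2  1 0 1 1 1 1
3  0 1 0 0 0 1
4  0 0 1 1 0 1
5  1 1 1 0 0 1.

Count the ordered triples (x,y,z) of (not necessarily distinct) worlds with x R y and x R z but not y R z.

Enumerating: (0,1,5), (0,2,1), (0,3,0), (0,3,2), (0,3,3), (0,3,4), (0,4,0), (0,4,1), (0,4,4), (0,5,3), (0,5,4), (1,2,1), … and 21 more.
Total: 33.

33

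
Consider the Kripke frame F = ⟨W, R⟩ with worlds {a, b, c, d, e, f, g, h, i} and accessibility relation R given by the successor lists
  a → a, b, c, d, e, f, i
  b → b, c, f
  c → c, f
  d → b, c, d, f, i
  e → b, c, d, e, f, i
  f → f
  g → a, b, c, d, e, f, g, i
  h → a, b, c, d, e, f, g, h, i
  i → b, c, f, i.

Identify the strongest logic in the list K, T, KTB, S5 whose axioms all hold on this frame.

Reflexive (axiom T): yes — every world is R-related to itself.
Symmetric (axiom B): no — a R b but not b R a.
Euclidean (axiom 5): no — a R b and a R d, but not b R d.
So F validates K, T; KTB would additionally require R to be symmetric. The strongest is T.

T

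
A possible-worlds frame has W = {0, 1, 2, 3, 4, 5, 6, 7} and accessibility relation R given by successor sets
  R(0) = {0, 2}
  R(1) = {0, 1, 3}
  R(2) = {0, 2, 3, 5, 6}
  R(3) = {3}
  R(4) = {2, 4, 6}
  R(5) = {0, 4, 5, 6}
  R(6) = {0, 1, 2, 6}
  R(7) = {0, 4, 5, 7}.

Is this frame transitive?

Transitive: no — 0 R 2 and 2 R 3, but not 0 R 3.

No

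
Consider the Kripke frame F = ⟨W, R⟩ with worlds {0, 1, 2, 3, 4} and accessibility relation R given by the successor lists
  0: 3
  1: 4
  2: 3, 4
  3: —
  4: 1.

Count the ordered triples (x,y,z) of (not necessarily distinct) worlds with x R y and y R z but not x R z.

3

Enumerating: (1,4,1), (2,4,1), (4,1,4).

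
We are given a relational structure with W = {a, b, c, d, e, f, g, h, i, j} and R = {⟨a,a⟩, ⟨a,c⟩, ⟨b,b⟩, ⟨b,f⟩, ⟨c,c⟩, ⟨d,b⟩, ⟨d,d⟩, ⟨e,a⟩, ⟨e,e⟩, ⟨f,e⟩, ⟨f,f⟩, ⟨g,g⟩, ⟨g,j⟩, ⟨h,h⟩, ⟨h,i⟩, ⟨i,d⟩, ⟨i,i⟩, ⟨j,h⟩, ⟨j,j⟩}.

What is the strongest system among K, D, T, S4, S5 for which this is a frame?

T

Serial (axiom D): yes — every world has a successor (e.g. a R a).
Reflexive (axiom T): yes — every world is R-related to itself.
Transitive (axiom 4): no — b R f and f R e, but not b R e.
Euclidean (axiom 5): no — a R c and a R a, but not c R a.
So F validates K, D, T; S4 would additionally require R to be transitive. The strongest is T.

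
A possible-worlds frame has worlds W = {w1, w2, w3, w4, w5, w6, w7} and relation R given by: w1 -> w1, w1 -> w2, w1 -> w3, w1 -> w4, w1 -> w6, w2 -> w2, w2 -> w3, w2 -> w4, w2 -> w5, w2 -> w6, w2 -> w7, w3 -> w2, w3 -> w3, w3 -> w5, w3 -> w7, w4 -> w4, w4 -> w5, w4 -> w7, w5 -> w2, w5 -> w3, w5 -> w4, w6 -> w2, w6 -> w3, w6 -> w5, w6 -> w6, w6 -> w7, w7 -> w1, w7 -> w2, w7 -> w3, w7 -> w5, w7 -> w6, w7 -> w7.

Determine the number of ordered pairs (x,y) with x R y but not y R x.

Enumerating: (w1,w2), (w1,w3), (w1,w4), (w1,w6), (w2,w4), (w4,w7), (w6,w3), (w6,w5), (w7,w1), (w7,w5).

10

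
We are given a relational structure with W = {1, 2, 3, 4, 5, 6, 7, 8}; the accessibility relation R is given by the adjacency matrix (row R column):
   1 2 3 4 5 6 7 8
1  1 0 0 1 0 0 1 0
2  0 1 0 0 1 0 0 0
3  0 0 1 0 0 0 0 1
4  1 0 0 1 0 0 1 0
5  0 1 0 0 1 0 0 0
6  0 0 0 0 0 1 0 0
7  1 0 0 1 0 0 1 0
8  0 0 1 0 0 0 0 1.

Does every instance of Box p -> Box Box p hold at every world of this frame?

Yes

The schema 4 characterises exactly the transitive frames.
Transitive: yes — every two-step R-path is closed by a direct edge.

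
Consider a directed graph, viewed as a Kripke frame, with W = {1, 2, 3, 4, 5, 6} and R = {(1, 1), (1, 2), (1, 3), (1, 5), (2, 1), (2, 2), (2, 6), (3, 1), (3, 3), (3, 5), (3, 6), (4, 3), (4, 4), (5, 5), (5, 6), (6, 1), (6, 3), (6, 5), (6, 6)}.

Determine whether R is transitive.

No

Transitive: no — 1 R 2 and 2 R 6, but not 1 R 6.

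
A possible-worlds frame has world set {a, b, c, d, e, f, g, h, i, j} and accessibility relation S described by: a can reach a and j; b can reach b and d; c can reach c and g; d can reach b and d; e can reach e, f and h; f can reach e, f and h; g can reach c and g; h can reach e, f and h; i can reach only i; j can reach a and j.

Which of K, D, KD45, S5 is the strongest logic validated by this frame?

S5

Serial (axiom D): yes — every world has a successor (e.g. a S a).
Euclidean (axiom 5): yes — any two successors of a common world are S-related.
Transitive (axiom 4): yes — every two-step S-path is closed by a direct edge.
Reflexive (axiom T): yes — every world is S-related to itself.
So F validates K, D, KD45, S5. The strongest is S5.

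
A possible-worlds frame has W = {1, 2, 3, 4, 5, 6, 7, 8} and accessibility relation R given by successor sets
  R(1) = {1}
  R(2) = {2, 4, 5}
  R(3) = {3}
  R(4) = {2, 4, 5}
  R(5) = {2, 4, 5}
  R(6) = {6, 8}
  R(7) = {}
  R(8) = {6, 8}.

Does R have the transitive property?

Transitive: yes — every two-step R-path is closed by a direct edge.

Yes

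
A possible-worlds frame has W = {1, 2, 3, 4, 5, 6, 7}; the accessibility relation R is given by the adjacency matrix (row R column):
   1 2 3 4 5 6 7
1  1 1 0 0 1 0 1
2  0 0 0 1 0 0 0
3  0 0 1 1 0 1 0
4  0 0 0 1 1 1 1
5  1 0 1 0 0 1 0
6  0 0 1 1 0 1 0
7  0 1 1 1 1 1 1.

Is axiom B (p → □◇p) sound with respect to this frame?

No

By correspondence theory, B is valid on a frame iff R is symmetric.
Symmetric: no — 1 R 2 but not 2 R 1.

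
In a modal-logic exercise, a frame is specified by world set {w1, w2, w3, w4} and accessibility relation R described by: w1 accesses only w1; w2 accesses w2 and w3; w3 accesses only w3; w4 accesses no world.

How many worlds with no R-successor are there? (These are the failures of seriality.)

Enumerating: w4.

1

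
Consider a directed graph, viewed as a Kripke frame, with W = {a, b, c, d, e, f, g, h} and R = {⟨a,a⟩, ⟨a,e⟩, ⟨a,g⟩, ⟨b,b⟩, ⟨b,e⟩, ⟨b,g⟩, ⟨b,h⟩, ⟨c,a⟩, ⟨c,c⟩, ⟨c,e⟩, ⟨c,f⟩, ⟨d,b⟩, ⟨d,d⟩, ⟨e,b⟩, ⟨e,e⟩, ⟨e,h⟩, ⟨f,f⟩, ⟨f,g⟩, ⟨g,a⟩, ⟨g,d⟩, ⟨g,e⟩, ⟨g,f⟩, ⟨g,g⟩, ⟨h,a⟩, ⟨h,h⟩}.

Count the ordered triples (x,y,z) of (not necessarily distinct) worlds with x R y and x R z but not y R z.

Enumerating: (a,e,a), (a,e,g), (b,e,g), (b,g,b), (b,g,h), (b,h,b), (b,h,e), (b,h,g), (c,a,c), (c,a,f), (c,e,a), (c,e,c), … and 21 more.
Total: 33.

33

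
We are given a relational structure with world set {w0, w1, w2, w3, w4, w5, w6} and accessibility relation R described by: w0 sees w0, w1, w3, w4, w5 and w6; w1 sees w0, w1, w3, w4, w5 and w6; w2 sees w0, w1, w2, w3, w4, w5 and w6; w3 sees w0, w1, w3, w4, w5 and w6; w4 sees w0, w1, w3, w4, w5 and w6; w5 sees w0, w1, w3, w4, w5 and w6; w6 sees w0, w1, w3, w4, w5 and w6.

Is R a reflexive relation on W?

Reflexive: yes — every world is R-related to itself.

Yes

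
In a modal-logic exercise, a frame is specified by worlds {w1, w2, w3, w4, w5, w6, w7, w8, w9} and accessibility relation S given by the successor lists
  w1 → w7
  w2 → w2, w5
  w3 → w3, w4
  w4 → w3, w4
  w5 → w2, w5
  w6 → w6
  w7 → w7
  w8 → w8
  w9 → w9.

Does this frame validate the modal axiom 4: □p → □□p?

The schema 4 characterises exactly the transitive frames.
Transitive: yes — every two-step S-path is closed by a direct edge.

Yes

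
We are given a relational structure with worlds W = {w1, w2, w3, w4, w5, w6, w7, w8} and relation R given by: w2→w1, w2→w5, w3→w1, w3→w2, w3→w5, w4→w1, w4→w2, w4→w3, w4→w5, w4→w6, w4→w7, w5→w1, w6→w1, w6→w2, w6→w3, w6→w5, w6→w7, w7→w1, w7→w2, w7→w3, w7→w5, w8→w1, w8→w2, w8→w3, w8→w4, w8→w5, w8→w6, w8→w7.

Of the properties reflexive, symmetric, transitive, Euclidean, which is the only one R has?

Reflexive: no — w1 is not related to itself.
Symmetric: no — w2 R w1 but not w1 R w2.
Transitive: yes — every two-step R-path is closed by a direct edge.
Euclidean: no — w2 R w1 and w2 R w5, but not w1 R w5.
Only transitive holds.

transitive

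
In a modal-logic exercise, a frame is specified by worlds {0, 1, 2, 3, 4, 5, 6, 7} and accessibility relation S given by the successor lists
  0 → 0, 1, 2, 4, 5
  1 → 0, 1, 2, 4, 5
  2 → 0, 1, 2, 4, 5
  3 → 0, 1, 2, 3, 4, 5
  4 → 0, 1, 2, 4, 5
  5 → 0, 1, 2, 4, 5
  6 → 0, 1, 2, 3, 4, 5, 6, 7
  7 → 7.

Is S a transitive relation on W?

Transitive: yes — every two-step S-path is closed by a direct edge.

Yes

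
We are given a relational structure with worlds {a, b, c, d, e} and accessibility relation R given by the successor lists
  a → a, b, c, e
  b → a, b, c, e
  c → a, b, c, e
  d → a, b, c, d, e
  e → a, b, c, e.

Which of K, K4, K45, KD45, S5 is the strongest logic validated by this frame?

K4

Transitive (axiom 4): yes — every two-step R-path is closed by a direct edge.
Euclidean (axiom 5): no — d R a and d R d, but not a R d.
Serial (axiom D): yes — every world has a successor (e.g. a R a).
Reflexive (axiom T): yes — every world is R-related to itself.
So F validates K, K4; K45 would additionally require R to be Euclidean. The strongest is K4.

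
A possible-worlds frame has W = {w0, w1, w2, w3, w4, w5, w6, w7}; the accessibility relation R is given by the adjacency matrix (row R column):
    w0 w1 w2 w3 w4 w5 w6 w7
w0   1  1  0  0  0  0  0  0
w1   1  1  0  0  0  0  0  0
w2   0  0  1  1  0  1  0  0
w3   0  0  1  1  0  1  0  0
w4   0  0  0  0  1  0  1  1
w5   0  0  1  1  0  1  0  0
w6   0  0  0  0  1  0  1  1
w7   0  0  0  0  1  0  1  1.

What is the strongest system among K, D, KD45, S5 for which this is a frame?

Serial (axiom D): yes — every world has a successor (e.g. w0 R w0).
Euclidean (axiom 5): yes — any two successors of a common world are R-related.
Transitive (axiom 4): yes — every two-step R-path is closed by a direct edge.
Reflexive (axiom T): yes — every world is R-related to itself.
So F validates K, D, KD45, S5. The strongest is S5.

S5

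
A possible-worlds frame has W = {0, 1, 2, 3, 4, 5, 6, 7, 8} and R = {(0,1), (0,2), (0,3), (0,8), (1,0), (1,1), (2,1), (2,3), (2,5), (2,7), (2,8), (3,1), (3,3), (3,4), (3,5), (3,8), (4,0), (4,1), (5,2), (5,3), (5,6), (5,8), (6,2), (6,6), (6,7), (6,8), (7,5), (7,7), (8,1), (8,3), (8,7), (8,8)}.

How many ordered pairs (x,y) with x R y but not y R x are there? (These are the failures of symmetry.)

19

Enumerating: (0,2), (0,3), (0,8), (2,1), (2,3), (2,7), (2,8), (3,1), (3,4), (4,0), (4,1), (5,6), … and 7 more.
Total: 19.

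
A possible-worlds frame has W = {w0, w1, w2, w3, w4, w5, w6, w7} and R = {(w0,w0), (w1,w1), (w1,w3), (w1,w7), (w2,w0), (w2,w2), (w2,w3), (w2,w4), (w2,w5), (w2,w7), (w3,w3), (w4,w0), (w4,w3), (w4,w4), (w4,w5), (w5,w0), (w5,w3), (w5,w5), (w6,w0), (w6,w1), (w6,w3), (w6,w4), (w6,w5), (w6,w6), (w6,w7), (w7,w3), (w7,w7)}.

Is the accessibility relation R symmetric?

No

Symmetric: no — w1 R w3 but not w3 R w1.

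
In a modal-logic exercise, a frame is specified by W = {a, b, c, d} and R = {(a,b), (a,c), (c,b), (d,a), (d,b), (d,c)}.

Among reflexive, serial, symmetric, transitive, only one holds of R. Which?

Reflexive: no — a is not related to itself.
Serial: no — b has no R-successor.
Symmetric: no — a R b but not b R a.
Transitive: yes — every two-step R-path is closed by a direct edge.
Only transitive holds.

transitive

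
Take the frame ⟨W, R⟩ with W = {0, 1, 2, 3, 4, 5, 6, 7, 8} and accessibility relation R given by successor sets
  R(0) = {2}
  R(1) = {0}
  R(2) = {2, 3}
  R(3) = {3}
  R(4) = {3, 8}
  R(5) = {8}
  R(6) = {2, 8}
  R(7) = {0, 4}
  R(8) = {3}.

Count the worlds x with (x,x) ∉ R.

7

Enumerating: 0, 1, 4, 5, 6, 7, 8.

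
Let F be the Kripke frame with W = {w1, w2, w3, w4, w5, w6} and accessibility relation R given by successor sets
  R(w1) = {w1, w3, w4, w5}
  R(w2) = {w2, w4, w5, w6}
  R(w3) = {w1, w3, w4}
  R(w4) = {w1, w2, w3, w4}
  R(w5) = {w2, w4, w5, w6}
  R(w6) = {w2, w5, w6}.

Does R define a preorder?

Reflexive: yes — every world is R-related to itself.
Transitive: no — w1 R w4 and w4 R w2, but not w1 R w2.
So R is not a preorder.

No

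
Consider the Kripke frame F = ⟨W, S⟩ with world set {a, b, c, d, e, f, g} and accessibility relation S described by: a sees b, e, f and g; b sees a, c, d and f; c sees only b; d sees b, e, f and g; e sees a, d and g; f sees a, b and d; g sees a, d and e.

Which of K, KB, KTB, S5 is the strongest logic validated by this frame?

KB

Symmetric (axiom B): yes — every pair in S has its reverse in S.
Reflexive (axiom T): no — a is not related to itself.
Euclidean (axiom 5): no — a S b and a S e, but not b S e.
So F validates K, KB; KTB would additionally require S to be reflexive. The strongest is KB.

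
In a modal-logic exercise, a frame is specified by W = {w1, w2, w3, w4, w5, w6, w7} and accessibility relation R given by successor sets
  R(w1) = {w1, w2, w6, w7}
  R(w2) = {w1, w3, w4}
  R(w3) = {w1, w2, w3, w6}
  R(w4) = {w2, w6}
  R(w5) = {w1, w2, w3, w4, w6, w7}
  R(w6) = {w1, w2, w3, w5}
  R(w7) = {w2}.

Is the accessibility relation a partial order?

No

Reflexive: no — w2 is not related to itself.
Transitive: no — w1 R w2 and w2 R w3, but not w1 R w3.
Antisymmetric: no — w1 R w2 and w2 R w1 with w1 ≠ w2.
So R is not a partial order.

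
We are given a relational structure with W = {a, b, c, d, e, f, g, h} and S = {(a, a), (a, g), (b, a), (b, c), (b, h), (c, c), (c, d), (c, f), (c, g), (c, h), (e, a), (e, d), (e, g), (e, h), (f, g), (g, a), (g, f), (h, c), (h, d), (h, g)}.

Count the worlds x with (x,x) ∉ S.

Enumerating: b, d, e, f, g, h.

6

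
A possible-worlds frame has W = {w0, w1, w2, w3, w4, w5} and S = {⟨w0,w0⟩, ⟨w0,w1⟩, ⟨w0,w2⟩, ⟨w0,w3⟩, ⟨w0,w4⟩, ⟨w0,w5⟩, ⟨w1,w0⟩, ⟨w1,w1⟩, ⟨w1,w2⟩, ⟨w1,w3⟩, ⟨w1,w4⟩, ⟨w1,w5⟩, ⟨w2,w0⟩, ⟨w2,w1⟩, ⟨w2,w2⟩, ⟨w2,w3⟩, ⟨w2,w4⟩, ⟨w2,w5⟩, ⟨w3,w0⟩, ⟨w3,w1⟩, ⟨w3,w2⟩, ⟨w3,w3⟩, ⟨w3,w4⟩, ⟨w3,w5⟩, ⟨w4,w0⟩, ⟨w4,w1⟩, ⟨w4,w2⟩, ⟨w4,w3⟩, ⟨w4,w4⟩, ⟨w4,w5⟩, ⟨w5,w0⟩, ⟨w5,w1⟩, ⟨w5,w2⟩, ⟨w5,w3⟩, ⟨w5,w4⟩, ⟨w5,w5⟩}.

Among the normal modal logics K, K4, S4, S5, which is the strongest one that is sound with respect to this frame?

S5

Transitive (axiom 4): yes — every two-step S-path is closed by a direct edge.
Reflexive (axiom T): yes — every world is S-related to itself.
Euclidean (axiom 5): yes — any two successors of a common world are S-related.
So F validates K, K4, S4, S5. The strongest is S5.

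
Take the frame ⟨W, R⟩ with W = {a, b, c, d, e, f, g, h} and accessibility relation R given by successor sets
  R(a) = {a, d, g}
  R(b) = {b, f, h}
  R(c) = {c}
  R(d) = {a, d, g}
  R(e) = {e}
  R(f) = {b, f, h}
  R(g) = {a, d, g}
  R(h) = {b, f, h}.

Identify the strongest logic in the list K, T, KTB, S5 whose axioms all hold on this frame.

S5

Reflexive (axiom T): yes — every world is R-related to itself.
Symmetric (axiom B): yes — every pair in R has its reverse in R.
Euclidean (axiom 5): yes — any two successors of a common world are R-related.
So F validates K, T, KTB, S5. The strongest is S5.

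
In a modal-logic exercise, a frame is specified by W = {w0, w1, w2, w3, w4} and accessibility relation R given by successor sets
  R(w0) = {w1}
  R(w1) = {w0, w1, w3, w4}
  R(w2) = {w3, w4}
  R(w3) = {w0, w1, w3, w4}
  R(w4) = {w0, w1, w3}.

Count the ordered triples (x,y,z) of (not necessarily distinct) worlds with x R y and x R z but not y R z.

Enumerating: (w1,w0,w0), (w1,w0,w3), (w1,w0,w4), (w1,w4,w4), (w2,w4,w4), (w3,w0,w0), (w3,w0,w3), (w3,w0,w4), (w3,w4,w4), (w4,w0,w0), (w4,w0,w3).

11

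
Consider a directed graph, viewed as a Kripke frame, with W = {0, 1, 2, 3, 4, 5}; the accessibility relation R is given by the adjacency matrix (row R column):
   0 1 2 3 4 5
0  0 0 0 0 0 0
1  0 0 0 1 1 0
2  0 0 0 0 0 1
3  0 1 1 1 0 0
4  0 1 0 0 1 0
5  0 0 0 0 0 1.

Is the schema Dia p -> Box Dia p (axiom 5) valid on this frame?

No

The schema 5 characterises exactly the Euclidean frames.
Euclidean: no — 1 R 3 and 1 R 4, but not 3 R 4.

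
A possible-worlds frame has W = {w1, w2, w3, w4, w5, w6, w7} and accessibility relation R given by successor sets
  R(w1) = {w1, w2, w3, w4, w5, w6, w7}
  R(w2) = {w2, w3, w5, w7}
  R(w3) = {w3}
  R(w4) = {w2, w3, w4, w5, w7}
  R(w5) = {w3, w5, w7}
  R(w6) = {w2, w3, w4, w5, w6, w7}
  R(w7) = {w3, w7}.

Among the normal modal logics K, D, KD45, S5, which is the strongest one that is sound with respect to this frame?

Serial (axiom D): yes — every world has a successor (e.g. w1 R w1).
Euclidean (axiom 5): no — w1 R w2 and w1 R w4, but not w2 R w4.
Transitive (axiom 4): yes — every two-step R-path is closed by a direct edge.
Reflexive (axiom T): yes — every world is R-related to itself.
So F validates K, D; KD45 would additionally require R to be Euclidean. The strongest is D.

D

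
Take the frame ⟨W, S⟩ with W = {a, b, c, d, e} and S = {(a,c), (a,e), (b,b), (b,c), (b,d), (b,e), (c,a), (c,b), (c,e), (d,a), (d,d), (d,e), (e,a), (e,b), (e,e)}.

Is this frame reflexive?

No

Reflexive: no — a is not related to itself.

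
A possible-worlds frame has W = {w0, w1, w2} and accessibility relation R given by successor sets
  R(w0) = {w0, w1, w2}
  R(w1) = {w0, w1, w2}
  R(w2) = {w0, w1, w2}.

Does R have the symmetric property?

Yes

Symmetric: yes — every pair in R has its reverse in R.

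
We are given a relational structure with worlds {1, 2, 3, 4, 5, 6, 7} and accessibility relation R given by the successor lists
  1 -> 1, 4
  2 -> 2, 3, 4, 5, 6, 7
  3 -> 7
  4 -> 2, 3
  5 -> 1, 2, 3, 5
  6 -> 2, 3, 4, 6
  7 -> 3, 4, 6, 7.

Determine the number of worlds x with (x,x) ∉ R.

2

Enumerating: 3, 4.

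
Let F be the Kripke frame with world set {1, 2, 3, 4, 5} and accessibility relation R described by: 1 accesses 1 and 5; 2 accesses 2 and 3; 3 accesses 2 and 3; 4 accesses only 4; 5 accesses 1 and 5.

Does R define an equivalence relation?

Yes

Reflexive: yes — every world is R-related to itself.
Symmetric: yes — every pair in R has its reverse in R.
Transitive: yes — every two-step R-path is closed by a direct edge.
So R is an equivalence relation.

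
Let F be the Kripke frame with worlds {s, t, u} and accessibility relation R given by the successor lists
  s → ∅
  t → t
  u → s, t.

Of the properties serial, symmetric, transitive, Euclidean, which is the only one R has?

Serial: no — s has no R-successor.
Symmetric: no — u R s but not s R u.
Transitive: yes — every two-step R-path is closed by a direct edge.
Euclidean: no — u R s and u R t, but not s R t.
Only transitive holds.

transitive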